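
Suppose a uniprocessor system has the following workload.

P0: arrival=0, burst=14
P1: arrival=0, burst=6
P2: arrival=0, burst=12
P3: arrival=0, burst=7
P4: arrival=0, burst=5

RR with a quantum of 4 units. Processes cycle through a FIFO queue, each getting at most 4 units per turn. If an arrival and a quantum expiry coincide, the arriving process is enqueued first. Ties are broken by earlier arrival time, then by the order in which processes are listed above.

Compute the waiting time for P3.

26

Gantt: | P0 0-4 | P1 4-8 | P2 8-12 | P3 12-16 | P4 16-20 | P0 20-24 | P1 24-26 | P2 26-30 | P3 30-33 | P4 33-34 | P0 34-38 | P2 38-42 | P0 42-44 |
Completion: P0=44  P1=26  P2=42  P3=33  P4=34
Turnaround (C−A): P0=44  P1=26  P2=42  P3=33  P4=34
Waiting(P3) = turnaround − burst = 33 − 7 = 26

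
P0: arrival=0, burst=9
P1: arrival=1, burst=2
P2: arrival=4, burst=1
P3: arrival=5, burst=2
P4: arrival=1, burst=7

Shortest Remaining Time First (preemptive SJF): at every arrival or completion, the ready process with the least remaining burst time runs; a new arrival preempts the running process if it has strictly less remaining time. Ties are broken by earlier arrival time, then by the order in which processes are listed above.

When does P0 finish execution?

Timeline: | P0 0-1 | P1 1-3 | P4 3-4 | P2 4-5 | P3 5-7 | P4 7-13 | P0 13-21 |
Completion: P0=21  P1=3  P2=5  P3=7  P4=13

21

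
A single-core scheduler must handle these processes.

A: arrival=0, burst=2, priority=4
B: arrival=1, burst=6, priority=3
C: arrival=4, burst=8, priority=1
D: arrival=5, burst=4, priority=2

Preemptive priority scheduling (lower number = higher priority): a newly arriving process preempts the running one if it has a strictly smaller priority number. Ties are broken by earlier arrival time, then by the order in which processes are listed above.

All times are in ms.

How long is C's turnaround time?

Timeline: | A 0-1 | B 1-4 | C 4-12 | D 12-16 | B 16-19 | A 19-20 |
Completion: A=20  B=19  C=12  D=16
Turnaround (C−A): A=20  B=18  C=8  D=11
Turnaround(C) = completion − arrival = 12 − 4 = 8

8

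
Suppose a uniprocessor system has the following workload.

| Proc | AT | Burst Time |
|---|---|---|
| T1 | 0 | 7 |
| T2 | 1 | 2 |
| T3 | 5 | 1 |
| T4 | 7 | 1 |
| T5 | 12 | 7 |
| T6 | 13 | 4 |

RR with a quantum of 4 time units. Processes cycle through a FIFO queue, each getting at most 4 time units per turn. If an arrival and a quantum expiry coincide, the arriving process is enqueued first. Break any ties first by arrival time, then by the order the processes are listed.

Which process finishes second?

T1

Schedule: | T1 0-4 | T2 4-6 | T1 6-9 | T3 9-10 | T4 10-11 | idle 11-12 | T5 12-16 | T6 16-20 | T5 20-23 |
Completion: T1=9  T2=6  T3=10  T4=11  T5=23  T6=20
Finish order: T2 → T1 → T3 → T4 → T6 → T5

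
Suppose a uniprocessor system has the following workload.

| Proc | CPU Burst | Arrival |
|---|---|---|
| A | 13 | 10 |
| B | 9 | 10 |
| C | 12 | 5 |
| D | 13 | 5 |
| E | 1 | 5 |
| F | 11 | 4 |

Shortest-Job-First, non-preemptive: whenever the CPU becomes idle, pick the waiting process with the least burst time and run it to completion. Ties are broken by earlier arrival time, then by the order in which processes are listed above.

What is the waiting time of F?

Gantt: | idle 0-4 | F 4-15 | E 15-16 | B 16-25 | C 25-37 | D 37-50 | A 50-63 |
Completion: A=63  B=25  C=37  D=50  E=16  F=15
Waiting(F) = turnaround − burst = 11 − 11 = 0

0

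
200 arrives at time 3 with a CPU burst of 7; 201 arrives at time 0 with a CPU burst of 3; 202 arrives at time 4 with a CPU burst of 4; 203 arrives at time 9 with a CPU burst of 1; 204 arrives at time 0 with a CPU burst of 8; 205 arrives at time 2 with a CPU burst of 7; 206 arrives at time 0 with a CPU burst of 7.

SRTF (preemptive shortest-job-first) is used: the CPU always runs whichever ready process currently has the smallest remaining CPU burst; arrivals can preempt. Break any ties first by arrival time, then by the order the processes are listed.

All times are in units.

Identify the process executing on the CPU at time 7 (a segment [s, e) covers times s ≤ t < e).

202

Gantt: | 201 0-3 | 206 3-4 | 202 4-8 | 206 8-9 | 203 9-10 | 206 10-15 | 205 15-22 | 200 22-29 | 204 29-37 |
Completion: 200=29  201=3  202=8  203=10  204=37  205=22  206=15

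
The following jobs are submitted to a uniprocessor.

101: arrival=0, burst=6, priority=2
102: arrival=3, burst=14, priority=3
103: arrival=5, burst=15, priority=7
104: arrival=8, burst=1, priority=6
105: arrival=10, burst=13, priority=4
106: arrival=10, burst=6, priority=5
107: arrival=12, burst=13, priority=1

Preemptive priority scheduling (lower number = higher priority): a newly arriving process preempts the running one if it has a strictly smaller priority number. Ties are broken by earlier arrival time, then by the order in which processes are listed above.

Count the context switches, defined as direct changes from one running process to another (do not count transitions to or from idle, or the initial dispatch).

Gantt: | 101 0-6 | 102 6-12 | 107 12-25 | 102 25-33 | 105 33-46 | 106 46-52 | 104 52-53 | 103 53-68 |
Completion: 101=6  102=33  103=68  104=53  105=46  106=52  107=25
Turnaround (C−A): 101=6  102=30  103=63  104=45  105=36  106=42  107=13

7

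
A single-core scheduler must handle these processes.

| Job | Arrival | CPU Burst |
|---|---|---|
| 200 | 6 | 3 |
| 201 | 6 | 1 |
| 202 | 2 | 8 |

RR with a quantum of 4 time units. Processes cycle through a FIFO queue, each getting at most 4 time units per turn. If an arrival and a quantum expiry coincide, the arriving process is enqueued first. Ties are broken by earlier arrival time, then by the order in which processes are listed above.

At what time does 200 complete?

9

Schedule: | idle 0-2 | 202 2-6 | 200 6-9 | 201 9-10 | 202 10-14 |
Completion: 200=9  201=10  202=14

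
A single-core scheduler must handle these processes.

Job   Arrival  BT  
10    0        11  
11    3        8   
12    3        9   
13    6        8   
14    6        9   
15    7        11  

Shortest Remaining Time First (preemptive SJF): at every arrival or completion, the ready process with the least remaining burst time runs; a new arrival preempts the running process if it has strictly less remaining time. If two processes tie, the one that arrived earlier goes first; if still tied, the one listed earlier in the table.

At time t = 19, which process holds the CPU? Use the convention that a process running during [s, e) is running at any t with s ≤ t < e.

13

Gantt: | 10 0-11 | 11 11-19 | 13 19-27 | 12 27-36 | 14 36-45 | 15 45-56 |
Completion: 10=11  11=19  12=36  13=27  14=45  15=56
Turnaround (C−A): 10=11  11=16  12=33  13=21  14=39  15=49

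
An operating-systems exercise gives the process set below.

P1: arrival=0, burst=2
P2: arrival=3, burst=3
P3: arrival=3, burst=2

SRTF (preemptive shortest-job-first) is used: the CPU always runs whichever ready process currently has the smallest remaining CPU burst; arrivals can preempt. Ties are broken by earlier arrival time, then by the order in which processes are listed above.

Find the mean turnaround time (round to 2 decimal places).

Timeline: | P1 0-2 | idle 2-3 | P3 3-5 | P2 5-8 |
Completion: P1=2  P2=8  P3=5
Turnaround times: P1=2, P2=5, P3=2
Average turnaround = (2+5+2) / 3 = 9/3 = 3.00

3.00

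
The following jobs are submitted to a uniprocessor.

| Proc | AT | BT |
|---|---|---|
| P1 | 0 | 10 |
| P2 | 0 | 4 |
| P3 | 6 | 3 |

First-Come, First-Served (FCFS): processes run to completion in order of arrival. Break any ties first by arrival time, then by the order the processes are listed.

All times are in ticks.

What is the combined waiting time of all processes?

18

Schedule: | P1 0-10 | P2 10-14 | P3 14-17 |
Completion: P1=10  P2=14  P3=17
Waiting = turnaround − burst: P1=0, P2=10, P3=8
Total waiting = 0 + 10 + 8 = 18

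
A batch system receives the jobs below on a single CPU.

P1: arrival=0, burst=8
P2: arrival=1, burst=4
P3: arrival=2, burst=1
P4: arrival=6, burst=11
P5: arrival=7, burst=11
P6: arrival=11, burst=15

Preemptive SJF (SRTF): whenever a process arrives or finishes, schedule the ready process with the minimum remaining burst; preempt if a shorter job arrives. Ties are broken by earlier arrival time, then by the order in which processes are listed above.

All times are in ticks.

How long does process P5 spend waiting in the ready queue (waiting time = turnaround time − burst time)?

17

Gantt: | P1 0-1 | P2 1-2 | P3 2-3 | P2 3-6 | P1 6-13 | P4 13-24 | P5 24-35 | P6 35-50 |
Completion: P1=13  P2=6  P3=3  P4=24  P5=35  P6=50
Waiting(P5) = turnaround − burst = 28 − 11 = 17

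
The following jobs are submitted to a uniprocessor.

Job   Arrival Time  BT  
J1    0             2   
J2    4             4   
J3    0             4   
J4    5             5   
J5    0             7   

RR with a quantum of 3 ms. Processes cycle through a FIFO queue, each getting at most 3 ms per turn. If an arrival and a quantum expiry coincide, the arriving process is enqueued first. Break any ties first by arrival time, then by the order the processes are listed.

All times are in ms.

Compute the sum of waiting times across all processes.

Timeline: | J1 0-2 | J3 2-5 | J5 5-8 | J2 8-11 | J4 11-14 | J3 14-15 | J5 15-18 | J2 18-19 | J4 19-21 | J5 21-22 |
Completion: J1=2  J2=19  J3=15  J4=21  J5=22
Turnaround (C−A): J1=2  J2=15  J3=15  J4=16  J5=22
Waiting = turnaround − burst: J1=0, J2=11, J3=11, J4=11, J5=15
Total waiting = 0 + 11 + 11 + 11 + 15 = 48

48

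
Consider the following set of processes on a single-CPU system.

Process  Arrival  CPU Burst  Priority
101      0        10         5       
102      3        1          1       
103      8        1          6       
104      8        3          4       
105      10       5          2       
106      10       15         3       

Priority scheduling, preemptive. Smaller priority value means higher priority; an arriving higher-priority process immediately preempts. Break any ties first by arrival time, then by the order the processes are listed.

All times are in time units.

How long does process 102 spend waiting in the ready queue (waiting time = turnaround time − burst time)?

Timeline: | 101 0-3 | 102 3-4 | 101 4-8 | 104 8-10 | 105 10-15 | 106 15-30 | 104 30-31 | 101 31-34 | 103 34-35 |
Completion: 101=34  102=4  103=35  104=31  105=15  106=30
Turnaround (C−A): 101=34  102=1  103=27  104=23  105=5  106=20
Waiting(102) = turnaround − burst = 1 − 1 = 0

0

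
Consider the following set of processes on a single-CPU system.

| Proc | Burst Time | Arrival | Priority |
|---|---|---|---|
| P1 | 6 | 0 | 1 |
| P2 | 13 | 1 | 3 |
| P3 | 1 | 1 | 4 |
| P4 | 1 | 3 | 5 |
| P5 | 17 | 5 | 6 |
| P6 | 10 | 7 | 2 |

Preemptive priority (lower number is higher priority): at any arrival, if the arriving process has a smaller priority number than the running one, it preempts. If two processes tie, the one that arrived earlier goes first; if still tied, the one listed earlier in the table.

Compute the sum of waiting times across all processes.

96

Timeline: | P1 0-6 | P2 6-7 | P6 7-17 | P2 17-29 | P3 29-30 | P4 30-31 | P5 31-48 |
Completion: P1=6  P2=29  P3=30  P4=31  P5=48  P6=17
Turnaround (C−A): P1=6  P2=28  P3=29  P4=28  P5=43  P6=10
Waiting = turnaround − burst: P1=0, P2=15, P3=28, P4=27, P5=26, P6=0
Total waiting = 0 + 15 + 28 + 27 + 26 + 0 = 96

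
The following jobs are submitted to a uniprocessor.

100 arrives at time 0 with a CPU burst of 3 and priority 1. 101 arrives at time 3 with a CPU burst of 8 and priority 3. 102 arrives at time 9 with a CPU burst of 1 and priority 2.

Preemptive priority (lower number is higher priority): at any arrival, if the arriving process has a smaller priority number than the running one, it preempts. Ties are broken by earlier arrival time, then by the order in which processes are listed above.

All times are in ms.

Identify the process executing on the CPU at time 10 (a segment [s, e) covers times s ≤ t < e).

101

Schedule: | 100 0-3 | 101 3-9 | 102 9-10 | 101 10-12 |
Completion: 100=3  101=12  102=10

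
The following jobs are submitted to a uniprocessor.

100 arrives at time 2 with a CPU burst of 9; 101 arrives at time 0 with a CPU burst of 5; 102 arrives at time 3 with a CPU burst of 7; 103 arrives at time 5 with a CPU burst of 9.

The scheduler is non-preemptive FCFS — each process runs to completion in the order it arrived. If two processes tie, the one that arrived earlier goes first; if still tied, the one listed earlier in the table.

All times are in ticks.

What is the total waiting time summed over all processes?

30

Timeline: | 101 0-5 | 100 5-14 | 102 14-21 | 103 21-30 |
Completion: 100=14  101=5  102=21  103=30
Waiting = turnaround − burst: 100=3, 101=0, 102=11, 103=16
Total waiting = 3 + 0 + 11 + 16 = 30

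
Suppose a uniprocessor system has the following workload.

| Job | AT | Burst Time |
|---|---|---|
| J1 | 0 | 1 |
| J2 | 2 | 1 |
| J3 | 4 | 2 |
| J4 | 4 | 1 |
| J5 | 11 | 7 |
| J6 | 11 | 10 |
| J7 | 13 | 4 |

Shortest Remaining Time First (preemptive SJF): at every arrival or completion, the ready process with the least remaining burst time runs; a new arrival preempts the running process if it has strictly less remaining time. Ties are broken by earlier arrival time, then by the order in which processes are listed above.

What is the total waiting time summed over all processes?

Gantt: | J1 0-1 | idle 1-2 | J2 2-3 | idle 3-4 | J4 4-5 | J3 5-7 | idle 7-11 | J5 11-13 | J7 13-17 | J5 17-22 | J6 22-32 |
Completion: J1=1  J2=3  J3=7  J4=5  J5=22  J6=32  J7=17
Waiting = turnaround − burst: J1=0, J2=0, J3=1, J4=0, J5=4, J6=11, J7=0
Total waiting = 0 + 0 + 1 + 0 + 4 + 11 + 0 = 16

16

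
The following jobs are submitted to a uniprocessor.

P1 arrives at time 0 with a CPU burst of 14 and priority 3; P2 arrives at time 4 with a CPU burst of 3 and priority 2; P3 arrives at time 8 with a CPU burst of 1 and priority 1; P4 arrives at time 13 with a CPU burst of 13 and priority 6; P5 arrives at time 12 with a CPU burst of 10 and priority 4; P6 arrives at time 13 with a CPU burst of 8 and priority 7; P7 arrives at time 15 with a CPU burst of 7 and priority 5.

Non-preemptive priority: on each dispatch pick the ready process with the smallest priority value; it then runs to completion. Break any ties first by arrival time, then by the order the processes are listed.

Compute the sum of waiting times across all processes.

Gantt: | P1 0-14 | P3 14-15 | P2 15-18 | P5 18-28 | P7 28-35 | P4 35-48 | P6 48-56 |
Completion: P1=14  P2=18  P3=15  P4=48  P5=28  P6=56  P7=35
Turnaround (C−A): P1=14  P2=14  P3=7  P4=35  P5=16  P6=43  P7=20
Waiting = turnaround − burst: P1=0, P2=11, P3=6, P4=22, P5=6, P6=35, P7=13
Total waiting = 0 + 11 + 6 + 22 + 6 + 35 + 13 = 93

93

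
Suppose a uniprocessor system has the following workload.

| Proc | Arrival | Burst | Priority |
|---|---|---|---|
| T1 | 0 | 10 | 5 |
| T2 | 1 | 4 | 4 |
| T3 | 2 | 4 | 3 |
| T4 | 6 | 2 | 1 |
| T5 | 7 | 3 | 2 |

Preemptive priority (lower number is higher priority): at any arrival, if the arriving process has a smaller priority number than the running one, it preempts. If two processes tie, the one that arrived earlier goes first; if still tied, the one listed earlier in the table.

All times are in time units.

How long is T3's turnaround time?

4

Timeline: | T1 0-1 | T2 1-2 | T3 2-6 | T4 6-8 | T5 8-11 | T2 11-14 | T1 14-23 |
Completion: T1=23  T2=14  T3=6  T4=8  T5=11
Turnaround (C−A): T1=23  T2=13  T3=4  T4=2  T5=4
Turnaround(T3) = completion − arrival = 6 − 2 = 4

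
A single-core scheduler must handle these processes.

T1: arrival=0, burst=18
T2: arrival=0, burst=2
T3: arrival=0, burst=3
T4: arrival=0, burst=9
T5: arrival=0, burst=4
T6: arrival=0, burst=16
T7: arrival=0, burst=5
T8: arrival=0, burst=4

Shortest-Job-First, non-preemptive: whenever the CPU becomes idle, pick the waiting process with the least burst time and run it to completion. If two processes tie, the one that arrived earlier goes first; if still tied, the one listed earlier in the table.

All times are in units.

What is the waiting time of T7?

Timeline: | T2 0-2 | T3 2-5 | T5 5-9 | T8 9-13 | T7 13-18 | T4 18-27 | T6 27-43 | T1 43-61 |
Completion: T1=61  T2=2  T3=5  T4=27  T5=9  T6=43  T7=18  T8=13
Turnaround (C−A): T1=61  T2=2  T3=5  T4=27  T5=9  T6=43  T7=18  T8=13
Waiting(T7) = turnaround − burst = 18 − 5 = 13

13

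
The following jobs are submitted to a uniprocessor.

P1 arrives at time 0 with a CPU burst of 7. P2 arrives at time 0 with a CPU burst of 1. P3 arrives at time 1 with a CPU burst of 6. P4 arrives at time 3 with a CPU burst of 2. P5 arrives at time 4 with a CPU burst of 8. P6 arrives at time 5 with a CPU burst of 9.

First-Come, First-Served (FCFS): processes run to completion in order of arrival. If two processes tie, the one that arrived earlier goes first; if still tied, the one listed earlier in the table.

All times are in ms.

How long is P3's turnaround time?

Timeline: | P1 0-7 | P2 7-8 | P3 8-14 | P4 14-16 | P5 16-24 | P6 24-33 |
Completion: P1=7  P2=8  P3=14  P4=16  P5=24  P6=33
Turnaround(P3) = completion − arrival = 14 − 1 = 13

13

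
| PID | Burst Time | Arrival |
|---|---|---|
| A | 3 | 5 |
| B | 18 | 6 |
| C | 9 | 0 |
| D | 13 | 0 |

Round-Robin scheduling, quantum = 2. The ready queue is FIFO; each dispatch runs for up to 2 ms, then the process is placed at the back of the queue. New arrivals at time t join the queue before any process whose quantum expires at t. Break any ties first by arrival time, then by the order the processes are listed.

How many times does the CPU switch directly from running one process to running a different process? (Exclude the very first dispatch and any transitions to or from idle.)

19

Timeline: | C 0-2 | D 2-4 | C 4-6 | D 6-8 | A 8-10 | B 10-12 | C 12-14 | D 14-16 | A 16-17 | B 17-19 | C 19-21 | D 21-23 | B 23-25 | C 25-26 | D 26-28 | B 28-30 | D 30-32 | B 32-34 | D 34-35 | B 35-43 |
Completion: A=17  B=43  C=26  D=35
Turnaround (C−A): A=12  B=37  C=26  D=35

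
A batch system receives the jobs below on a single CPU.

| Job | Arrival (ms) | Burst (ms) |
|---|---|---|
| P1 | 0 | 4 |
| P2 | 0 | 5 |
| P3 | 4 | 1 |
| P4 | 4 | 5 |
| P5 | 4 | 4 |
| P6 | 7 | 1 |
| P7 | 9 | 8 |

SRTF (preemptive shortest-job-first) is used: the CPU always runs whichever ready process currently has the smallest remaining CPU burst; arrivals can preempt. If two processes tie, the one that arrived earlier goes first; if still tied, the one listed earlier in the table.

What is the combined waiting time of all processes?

34

Gantt: | P1 0-4 | P3 4-5 | P5 5-7 | P6 7-8 | P5 8-10 | P2 10-15 | P4 15-20 | P7 20-28 |
Completion: P1=4  P2=15  P3=5  P4=20  P5=10  P6=8  P7=28
Turnaround (C−A): P1=4  P2=15  P3=1  P4=16  P5=6  P6=1  P7=19
Waiting = turnaround − burst: P1=0, P2=10, P3=0, P4=11, P5=2, P6=0, P7=11
Total waiting = 0 + 10 + 0 + 11 + 2 + 0 + 11 = 34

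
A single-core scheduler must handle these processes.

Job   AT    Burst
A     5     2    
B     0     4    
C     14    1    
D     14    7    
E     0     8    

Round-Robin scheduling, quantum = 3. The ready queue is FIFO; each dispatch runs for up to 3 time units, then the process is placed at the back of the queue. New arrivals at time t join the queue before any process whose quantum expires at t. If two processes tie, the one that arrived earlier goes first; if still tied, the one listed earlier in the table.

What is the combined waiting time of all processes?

Timeline: | B 0-3 | E 3-6 | B 6-7 | A 7-9 | E 9-14 | C 14-15 | D 15-22 |
Completion: A=9  B=7  C=15  D=22  E=14
Turnaround (C−A): A=4  B=7  C=1  D=8  E=14
Waiting = turnaround − burst: A=2, B=3, C=0, D=1, E=6
Total waiting = 2 + 3 + 0 + 1 + 6 = 12

12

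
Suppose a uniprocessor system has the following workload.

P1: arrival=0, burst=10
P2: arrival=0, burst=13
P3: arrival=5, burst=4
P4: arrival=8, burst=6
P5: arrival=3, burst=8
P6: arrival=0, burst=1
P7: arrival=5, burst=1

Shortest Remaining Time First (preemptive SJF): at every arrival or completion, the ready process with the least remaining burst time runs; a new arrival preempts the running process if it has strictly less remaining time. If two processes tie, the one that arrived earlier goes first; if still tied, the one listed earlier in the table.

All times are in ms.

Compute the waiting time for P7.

0

Timeline: | P6 0-1 | P1 1-5 | P7 5-6 | P3 6-10 | P1 10-16 | P4 16-22 | P5 22-30 | P2 30-43 |
Completion: P1=16  P2=43  P3=10  P4=22  P5=30  P6=1  P7=6
Turnaround (C−A): P1=16  P2=43  P3=5  P4=14  P5=27  P6=1  P7=1
Waiting(P7) = turnaround − burst = 1 − 1 = 0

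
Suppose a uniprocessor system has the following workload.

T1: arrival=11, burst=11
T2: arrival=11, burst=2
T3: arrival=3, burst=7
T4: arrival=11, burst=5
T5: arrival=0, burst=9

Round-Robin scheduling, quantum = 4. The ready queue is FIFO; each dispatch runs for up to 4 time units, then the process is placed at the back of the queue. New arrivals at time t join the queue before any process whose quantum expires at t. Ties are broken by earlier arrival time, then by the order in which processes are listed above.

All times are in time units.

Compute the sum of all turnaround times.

Timeline: | T5 0-4 | T3 4-8 | T5 8-12 | T3 12-15 | T1 15-19 | T2 19-21 | T4 21-25 | T5 25-26 | T1 26-30 | T4 30-31 | T1 31-34 |
Completion: T1=34  T2=21  T3=15  T4=31  T5=26
Turnaround (C−A): T1=23  T2=10  T3=12  T4=20  T5=26
Turnaround = completion − arrival: T1=23, T2=10, T3=12, T4=20, T5=26
Total turnaround = 23 + 10 + 12 + 20 + 26 = 91

91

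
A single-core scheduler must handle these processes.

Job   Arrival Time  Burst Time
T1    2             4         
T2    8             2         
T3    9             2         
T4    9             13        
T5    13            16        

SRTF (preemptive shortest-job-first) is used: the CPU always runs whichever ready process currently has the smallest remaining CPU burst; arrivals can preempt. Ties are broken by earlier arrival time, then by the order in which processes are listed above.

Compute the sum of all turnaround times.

Schedule: | idle 0-2 | T1 2-6 | idle 6-8 | T2 8-10 | T3 10-12 | T4 12-25 | T5 25-41 |
Completion: T1=6  T2=10  T3=12  T4=25  T5=41
Turnaround (C−A): T1=4  T2=2  T3=3  T4=16  T5=28
Turnaround = completion − arrival: T1=4, T2=2, T3=3, T4=16, T5=28
Total turnaround = 4 + 2 + 3 + 16 + 28 = 53

53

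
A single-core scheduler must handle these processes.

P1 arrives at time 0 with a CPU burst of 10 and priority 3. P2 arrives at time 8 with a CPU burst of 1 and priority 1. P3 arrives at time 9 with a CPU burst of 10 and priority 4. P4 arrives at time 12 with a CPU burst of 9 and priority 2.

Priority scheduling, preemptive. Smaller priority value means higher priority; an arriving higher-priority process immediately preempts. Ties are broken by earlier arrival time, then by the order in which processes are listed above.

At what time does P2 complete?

Schedule: | P1 0-8 | P2 8-9 | P1 9-11 | P3 11-12 | P4 12-21 | P3 21-30 |
Completion: P1=11  P2=9  P3=30  P4=21
Turnaround (C−A): P1=11  P2=1  P3=21  P4=9

9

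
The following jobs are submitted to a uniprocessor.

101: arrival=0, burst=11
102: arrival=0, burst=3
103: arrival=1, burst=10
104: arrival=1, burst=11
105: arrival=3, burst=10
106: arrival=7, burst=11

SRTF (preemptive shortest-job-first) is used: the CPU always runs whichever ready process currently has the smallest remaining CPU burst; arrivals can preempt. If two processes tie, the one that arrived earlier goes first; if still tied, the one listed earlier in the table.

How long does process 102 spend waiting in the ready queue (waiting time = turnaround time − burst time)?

0

Schedule: | 102 0-3 | 103 3-13 | 105 13-23 | 101 23-34 | 104 34-45 | 106 45-56 |
Completion: 101=34  102=3  103=13  104=45  105=23  106=56
Turnaround (C−A): 101=34  102=3  103=12  104=44  105=20  106=49
Waiting(102) = turnaround − burst = 3 − 3 = 0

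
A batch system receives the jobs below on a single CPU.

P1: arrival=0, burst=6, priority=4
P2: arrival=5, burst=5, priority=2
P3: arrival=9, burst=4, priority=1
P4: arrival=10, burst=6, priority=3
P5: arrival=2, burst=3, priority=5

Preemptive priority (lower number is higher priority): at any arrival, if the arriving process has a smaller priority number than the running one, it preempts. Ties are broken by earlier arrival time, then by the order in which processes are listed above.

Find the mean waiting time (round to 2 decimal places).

Timeline: | P1 0-5 | P2 5-9 | P3 9-13 | P2 13-14 | P4 14-20 | P1 20-21 | P5 21-24 |
Completion: P1=21  P2=14  P3=13  P4=20  P5=24
Waiting times: P1=15, P2=4, P3=0, P4=4, P5=19
Average waiting = (15+4+0+4+19) / 5 = 42/5 = 8.40

8.40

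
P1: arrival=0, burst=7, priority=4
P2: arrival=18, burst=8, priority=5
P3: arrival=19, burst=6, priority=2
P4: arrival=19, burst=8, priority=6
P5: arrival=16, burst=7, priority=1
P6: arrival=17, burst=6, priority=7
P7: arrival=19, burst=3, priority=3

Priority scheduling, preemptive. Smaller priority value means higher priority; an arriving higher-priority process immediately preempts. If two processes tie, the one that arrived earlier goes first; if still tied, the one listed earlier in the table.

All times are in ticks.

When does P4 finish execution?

48

Schedule: | P1 0-7 | idle 7-16 | P5 16-23 | P3 23-29 | P7 29-32 | P2 32-40 | P4 40-48 | P6 48-54 |
Completion: P1=7  P2=40  P3=29  P4=48  P5=23  P6=54  P7=32
Turnaround (C−A): P1=7  P2=22  P3=10  P4=29  P5=7  P6=37  P7=13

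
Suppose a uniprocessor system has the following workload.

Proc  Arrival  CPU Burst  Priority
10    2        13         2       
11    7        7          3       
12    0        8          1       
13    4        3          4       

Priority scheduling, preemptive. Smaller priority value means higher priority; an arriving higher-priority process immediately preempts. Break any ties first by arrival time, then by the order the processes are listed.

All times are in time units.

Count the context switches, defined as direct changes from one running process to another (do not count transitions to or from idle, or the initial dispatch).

3

Gantt: | 12 0-8 | 10 8-21 | 11 21-28 | 13 28-31 |
Completion: 10=21  11=28  12=8  13=31
Turnaround (C−A): 10=19  11=21  12=8  13=27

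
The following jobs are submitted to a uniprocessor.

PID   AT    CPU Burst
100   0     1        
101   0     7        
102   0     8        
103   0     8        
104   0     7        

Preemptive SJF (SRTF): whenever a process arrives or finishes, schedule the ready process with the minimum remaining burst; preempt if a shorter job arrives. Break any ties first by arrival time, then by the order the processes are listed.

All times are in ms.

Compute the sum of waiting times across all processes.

47

Gantt: | 100 0-1 | 101 1-8 | 104 8-15 | 102 15-23 | 103 23-31 |
Completion: 100=1  101=8  102=23  103=31  104=15
Turnaround (C−A): 100=1  101=8  102=23  103=31  104=15
Waiting = turnaround − burst: 100=0, 101=1, 102=15, 103=23, 104=8
Total waiting = 0 + 1 + 15 + 23 + 8 = 47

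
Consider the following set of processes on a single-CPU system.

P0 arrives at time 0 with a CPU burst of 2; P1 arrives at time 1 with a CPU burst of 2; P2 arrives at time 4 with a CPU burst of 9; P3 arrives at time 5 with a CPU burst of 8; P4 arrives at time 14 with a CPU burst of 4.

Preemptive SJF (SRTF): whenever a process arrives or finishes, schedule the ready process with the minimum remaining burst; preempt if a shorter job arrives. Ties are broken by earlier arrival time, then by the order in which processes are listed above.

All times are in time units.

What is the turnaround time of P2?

9

Timeline: | P0 0-2 | P1 2-4 | P2 4-13 | P3 13-14 | P4 14-18 | P3 18-25 |
Completion: P0=2  P1=4  P2=13  P3=25  P4=18
Turnaround (C−A): P0=2  P1=3  P2=9  P3=20  P4=4
Turnaround(P2) = completion − arrival = 13 − 4 = 9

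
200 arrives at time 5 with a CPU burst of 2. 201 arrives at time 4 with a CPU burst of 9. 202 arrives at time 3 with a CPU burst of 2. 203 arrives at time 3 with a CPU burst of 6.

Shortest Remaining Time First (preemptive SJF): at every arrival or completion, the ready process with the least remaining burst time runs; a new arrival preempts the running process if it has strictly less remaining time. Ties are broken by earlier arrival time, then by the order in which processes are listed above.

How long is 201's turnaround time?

18

Schedule: | idle 0-3 | 202 3-5 | 200 5-7 | 203 7-13 | 201 13-22 |
Completion: 200=7  201=22  202=5  203=13
Turnaround (C−A): 200=2  201=18  202=2  203=10
Turnaround(201) = completion − arrival = 22 − 4 = 18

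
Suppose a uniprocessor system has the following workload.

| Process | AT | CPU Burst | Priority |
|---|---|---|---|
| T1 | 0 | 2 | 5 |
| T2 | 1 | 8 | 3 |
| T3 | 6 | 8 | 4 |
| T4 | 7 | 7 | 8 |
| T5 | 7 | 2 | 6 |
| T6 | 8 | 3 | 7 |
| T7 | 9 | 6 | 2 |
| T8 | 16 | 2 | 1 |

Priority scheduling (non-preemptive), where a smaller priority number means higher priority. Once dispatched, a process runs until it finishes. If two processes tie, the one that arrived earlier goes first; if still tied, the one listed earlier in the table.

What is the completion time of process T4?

38

Gantt: | T1 0-2 | T2 2-10 | T7 10-16 | T8 16-18 | T3 18-26 | T5 26-28 | T6 28-31 | T4 31-38 |
Completion: T1=2  T2=10  T3=26  T4=38  T5=28  T6=31  T7=16  T8=18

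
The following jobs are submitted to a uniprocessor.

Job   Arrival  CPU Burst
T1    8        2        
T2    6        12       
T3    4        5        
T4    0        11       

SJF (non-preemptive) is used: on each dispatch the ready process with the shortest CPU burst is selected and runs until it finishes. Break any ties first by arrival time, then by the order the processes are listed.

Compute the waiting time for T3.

9

Gantt: | T4 0-11 | T1 11-13 | T3 13-18 | T2 18-30 |
Completion: T1=13  T2=30  T3=18  T4=11
Waiting(T3) = turnaround − burst = 14 − 5 = 9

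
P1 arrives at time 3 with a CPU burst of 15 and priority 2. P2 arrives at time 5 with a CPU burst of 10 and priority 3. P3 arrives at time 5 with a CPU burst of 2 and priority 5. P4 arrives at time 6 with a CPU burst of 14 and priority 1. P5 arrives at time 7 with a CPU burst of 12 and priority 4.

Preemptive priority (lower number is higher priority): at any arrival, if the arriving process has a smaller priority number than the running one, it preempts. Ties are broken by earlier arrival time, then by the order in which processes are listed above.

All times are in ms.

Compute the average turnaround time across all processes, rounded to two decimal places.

35.60

Gantt: | idle 0-3 | P1 3-6 | P4 6-20 | P1 20-32 | P2 32-42 | P5 42-54 | P3 54-56 |
Completion: P1=32  P2=42  P3=56  P4=20  P5=54
Turnaround times: P1=29, P2=37, P3=51, P4=14, P5=47
Average turnaround = (29+37+51+14+47) / 5 = 178/5 = 35.60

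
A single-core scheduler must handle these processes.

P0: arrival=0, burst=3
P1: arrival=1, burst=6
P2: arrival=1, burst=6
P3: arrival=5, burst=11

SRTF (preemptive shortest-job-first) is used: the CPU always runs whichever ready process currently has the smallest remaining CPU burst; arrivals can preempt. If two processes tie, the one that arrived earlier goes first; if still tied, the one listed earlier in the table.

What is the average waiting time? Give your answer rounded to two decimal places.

5.00

Timeline: | P0 0-3 | P1 3-9 | P2 9-15 | P3 15-26 |
Completion: P0=3  P1=9  P2=15  P3=26
Waiting times: P0=0, P1=2, P2=8, P3=10
Average waiting = (0+2+8+10) / 4 = 20/4 = 5.00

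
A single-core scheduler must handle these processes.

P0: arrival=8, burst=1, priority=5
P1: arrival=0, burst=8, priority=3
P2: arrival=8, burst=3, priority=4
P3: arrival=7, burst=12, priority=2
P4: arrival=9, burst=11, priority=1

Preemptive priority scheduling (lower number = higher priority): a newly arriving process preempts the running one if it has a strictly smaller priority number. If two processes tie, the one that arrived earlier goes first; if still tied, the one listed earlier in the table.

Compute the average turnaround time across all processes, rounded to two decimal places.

Timeline: | P1 0-7 | P3 7-9 | P4 9-20 | P3 20-30 | P1 30-31 | P2 31-34 | P0 34-35 |
Completion: P0=35  P1=31  P2=34  P3=30  P4=20
Turnaround times: P0=27, P1=31, P2=26, P3=23, P4=11
Average turnaround = (27+31+26+23+11) / 5 = 118/5 = 23.60

23.60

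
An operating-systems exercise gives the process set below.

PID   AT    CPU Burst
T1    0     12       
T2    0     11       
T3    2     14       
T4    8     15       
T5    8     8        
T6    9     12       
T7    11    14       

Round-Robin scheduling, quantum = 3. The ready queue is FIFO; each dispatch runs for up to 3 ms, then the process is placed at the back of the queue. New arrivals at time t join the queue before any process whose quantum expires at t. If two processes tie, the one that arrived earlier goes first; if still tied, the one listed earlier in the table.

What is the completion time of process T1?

Schedule: | T1 0-3 | T2 3-6 | T3 6-9 | T1 9-12 | T2 12-15 | T4 15-18 | T5 18-21 | T6 21-24 | T3 24-27 | T7 27-30 | T1 30-33 | T2 33-36 | T4 36-39 | T5 39-42 | T6 42-45 | T3 45-48 | T7 48-51 | T1 51-54 | T2 54-56 | T4 56-59 | T5 59-61 | T6 61-64 | T3 64-67 | T7 67-70 | T4 70-73 | T6 73-76 | T3 76-78 | T7 78-81 | T4 81-84 | T7 84-86 |
Completion: T1=54  T2=56  T3=78  T4=84  T5=61  T6=76  T7=86

54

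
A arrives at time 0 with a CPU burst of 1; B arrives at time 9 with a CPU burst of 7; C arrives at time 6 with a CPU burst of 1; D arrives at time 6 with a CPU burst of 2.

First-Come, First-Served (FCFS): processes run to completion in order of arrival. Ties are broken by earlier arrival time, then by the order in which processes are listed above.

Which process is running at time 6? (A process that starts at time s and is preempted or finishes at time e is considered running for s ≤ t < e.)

Timeline: | A 0-1 | idle 1-6 | C 6-7 | D 7-9 | B 9-16 |
Completion: A=1  B=16  C=7  D=9

C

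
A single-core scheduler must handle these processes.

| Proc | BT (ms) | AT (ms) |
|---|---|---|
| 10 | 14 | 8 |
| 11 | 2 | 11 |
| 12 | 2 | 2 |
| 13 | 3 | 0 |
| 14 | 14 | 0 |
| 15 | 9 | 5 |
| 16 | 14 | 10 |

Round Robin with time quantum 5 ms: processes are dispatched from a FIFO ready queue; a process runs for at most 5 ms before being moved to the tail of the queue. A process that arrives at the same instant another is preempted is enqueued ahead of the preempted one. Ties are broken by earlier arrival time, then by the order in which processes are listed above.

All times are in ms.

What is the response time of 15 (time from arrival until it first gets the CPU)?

Gantt: | 13 0-3 | 14 3-8 | 12 8-10 | 15 10-15 | 10 15-20 | 14 20-25 | 16 25-30 | 11 30-32 | 15 32-36 | 10 36-41 | 14 41-45 | 16 45-50 | 10 50-54 | 16 54-58 |
Completion: 10=54  11=32  12=10  13=3  14=45  15=36  16=58
Response(15) = first start − arrival = 10 − 5 = 5

5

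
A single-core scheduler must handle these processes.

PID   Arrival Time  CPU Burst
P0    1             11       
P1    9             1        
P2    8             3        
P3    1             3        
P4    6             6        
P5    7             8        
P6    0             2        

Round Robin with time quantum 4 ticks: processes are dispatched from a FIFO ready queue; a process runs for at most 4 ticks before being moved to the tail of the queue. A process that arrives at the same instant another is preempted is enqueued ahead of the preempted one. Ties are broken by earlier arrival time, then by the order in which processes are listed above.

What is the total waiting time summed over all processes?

85

Schedule: | P6 0-2 | P0 2-6 | P3 6-9 | P4 9-13 | P0 13-17 | P5 17-21 | P2 21-24 | P1 24-25 | P4 25-27 | P0 27-30 | P5 30-34 |
Completion: P0=30  P1=25  P2=24  P3=9  P4=27  P5=34  P6=2
Waiting = turnaround − burst: P0=18, P1=15, P2=13, P3=5, P4=15, P5=19, P6=0
Total waiting = 18 + 15 + 13 + 5 + 15 + 19 + 0 = 85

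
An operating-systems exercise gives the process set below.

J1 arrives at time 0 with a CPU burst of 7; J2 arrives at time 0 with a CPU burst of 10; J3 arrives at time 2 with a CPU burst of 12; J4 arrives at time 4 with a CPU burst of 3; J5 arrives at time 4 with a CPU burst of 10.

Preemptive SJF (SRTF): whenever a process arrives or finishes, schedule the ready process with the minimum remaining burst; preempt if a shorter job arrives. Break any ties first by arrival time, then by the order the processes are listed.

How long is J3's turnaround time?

40

Timeline: | J1 0-7 | J4 7-10 | J2 10-20 | J5 20-30 | J3 30-42 |
Completion: J1=7  J2=20  J3=42  J4=10  J5=30
Turnaround (C−A): J1=7  J2=20  J3=40  J4=6  J5=26
Turnaround(J3) = completion − arrival = 42 − 2 = 40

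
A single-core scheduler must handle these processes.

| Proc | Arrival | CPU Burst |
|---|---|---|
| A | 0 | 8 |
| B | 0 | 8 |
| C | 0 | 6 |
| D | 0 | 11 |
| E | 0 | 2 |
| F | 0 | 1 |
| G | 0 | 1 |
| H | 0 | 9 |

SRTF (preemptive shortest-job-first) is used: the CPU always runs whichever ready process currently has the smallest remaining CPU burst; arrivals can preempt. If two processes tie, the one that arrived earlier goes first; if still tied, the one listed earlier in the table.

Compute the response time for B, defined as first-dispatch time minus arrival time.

Gantt: | F 0-1 | G 1-2 | E 2-4 | C 4-10 | A 10-18 | B 18-26 | H 26-35 | D 35-46 |
Completion: A=18  B=26  C=10  D=46  E=4  F=1  G=2  H=35
Turnaround (C−A): A=18  B=26  C=10  D=46  E=4  F=1  G=2  H=35
Response(B) = first start − arrival = 18 − 0 = 18

18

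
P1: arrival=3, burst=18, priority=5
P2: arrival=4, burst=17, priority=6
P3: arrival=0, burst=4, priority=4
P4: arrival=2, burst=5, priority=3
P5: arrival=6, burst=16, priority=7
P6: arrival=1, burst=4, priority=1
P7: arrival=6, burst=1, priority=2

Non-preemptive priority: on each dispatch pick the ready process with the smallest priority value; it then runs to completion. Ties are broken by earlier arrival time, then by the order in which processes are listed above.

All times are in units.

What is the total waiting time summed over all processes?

Timeline: | P3 0-4 | P6 4-8 | P7 8-9 | P4 9-14 | P1 14-32 | P2 32-49 | P5 49-65 |
Completion: P1=32  P2=49  P3=4  P4=14  P5=65  P6=8  P7=9
Waiting = turnaround − burst: P1=11, P2=28, P3=0, P4=7, P5=43, P6=3, P7=2
Total waiting = 11 + 28 + 0 + 7 + 43 + 3 + 2 = 94

94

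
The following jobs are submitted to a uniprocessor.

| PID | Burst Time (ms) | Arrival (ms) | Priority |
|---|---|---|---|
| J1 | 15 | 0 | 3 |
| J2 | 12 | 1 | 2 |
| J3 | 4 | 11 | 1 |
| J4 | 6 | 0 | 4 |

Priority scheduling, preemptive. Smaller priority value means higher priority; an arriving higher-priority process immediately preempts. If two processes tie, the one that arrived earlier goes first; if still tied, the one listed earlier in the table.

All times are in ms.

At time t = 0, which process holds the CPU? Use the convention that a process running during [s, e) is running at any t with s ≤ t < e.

Gantt: | J1 0-1 | J2 1-11 | J3 11-15 | J2 15-17 | J1 17-31 | J4 31-37 |
Completion: J1=31  J2=17  J3=15  J4=37
Turnaround (C−A): J1=31  J2=16  J3=4  J4=37

J1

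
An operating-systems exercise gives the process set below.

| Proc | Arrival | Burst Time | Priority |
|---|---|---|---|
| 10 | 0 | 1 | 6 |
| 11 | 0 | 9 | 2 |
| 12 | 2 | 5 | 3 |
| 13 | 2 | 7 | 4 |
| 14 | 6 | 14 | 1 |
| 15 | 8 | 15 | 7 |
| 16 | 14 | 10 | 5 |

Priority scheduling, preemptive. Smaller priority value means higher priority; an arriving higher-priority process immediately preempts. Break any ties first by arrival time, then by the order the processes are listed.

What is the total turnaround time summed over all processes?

Gantt: | 11 0-6 | 14 6-20 | 11 20-23 | 12 23-28 | 13 28-35 | 16 35-45 | 10 45-46 | 15 46-61 |
Completion: 10=46  11=23  12=28  13=35  14=20  15=61  16=45
Turnaround = completion − arrival: 10=46, 11=23, 12=26, 13=33, 14=14, 15=53, 16=31
Total turnaround = 46 + 23 + 26 + 33 + 14 + 53 + 31 = 226

226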